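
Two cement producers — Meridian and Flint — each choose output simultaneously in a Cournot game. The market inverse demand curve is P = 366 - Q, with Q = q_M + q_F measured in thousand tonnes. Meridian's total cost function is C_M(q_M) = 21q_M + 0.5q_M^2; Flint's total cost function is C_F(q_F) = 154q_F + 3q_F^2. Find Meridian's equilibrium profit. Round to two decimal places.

18409.18

Meridian's profit: π_M = (366 - Q)q_M - (21q_M + (1/2)q_M²). Setting ∂π_M/∂q_M = 0: 345 - 3q_M - (q_F) = 0.
Flint's profit: π_F = (366 - Q)q_F - (154q_F + 3q_F²). Setting ∂π_F/∂q_F = 0: 212 - 8q_F - (q_M) = 0.
Best responses: q_M = (345 - q_F)/3, q_F = (212 - q_M)/8.
Solving the pair: q_M = 110.7826, q_F = 291/23.
Price P = 366 - 123.4348 = 242.5652.
Meridian's profit: 242.5652·110.7826 - 21·110.7826 - (1/2)·110.7826² = 18409.1796.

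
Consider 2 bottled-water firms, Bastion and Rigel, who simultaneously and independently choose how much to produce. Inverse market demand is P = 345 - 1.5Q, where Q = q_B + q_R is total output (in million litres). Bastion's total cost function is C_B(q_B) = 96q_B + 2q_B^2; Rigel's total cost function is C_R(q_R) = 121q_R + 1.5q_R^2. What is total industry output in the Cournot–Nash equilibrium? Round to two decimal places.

59.18

Bastion's profit: π_B = (345 - 1.5Q)q_B - (96q_B + 2q_B²). Setting ∂π_B/∂q_B = 0: 249 - 7q_B - (3/2)(q_R) = 0.
Rigel's first-order condition: 224 - 6q_R - (3/2)(q_B) = 0.
So q_B = (249 - (3/2)q_R)/7 and q_R = (224 - (3/2)q_B)/6.
Substituting one into the other gives q_B = 1544/53 and q_R = 30.0503.
Total output Q = 1544/53 + 30.0503 = 59.1824.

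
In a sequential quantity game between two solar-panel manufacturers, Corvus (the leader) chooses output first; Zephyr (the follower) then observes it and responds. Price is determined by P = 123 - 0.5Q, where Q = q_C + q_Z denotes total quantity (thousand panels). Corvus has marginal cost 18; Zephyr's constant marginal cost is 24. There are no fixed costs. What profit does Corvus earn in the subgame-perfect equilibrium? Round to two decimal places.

3080.25

The follower Zephyr best-responds to any q_C: π_Z = (123 - 0.5Q)q_Z - 24q_Z.
Setting the follower's marginal profit to zero, 99 - (1/2)q_C - q_Z = 0, i.e. q_Z = (99 - (1/2)q_C).
Corvus substitutes q_Z(q_C) into its own profit: π_C = q_C(123 - (1/2)q_C - (99 - (1/2)q_C)/2) - 18q_C = (147/2 - (1/4)q_C)q_C - 18q_C.
Leader FOC: 111/2 - (1/2)q_C = 0, so q_C = 111.
Then q_Z = (99 - (1/2)·111) = 87/2.
Price P = 123 - (1/2)·(309/2) = 183/4.
Corvus's profit: (183/4 - 18)·111 = 3080.2500.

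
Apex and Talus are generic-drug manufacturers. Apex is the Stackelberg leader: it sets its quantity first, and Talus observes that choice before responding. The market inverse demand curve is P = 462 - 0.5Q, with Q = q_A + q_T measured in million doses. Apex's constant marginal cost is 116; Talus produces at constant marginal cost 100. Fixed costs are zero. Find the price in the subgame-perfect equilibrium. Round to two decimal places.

198.50

Solve by backward induction. Given q_A, the follower Talus maximises π_T = (462 - (1/2)q_A - (1/2)q_T)q_T - 100q_T.
Follower FOC: 362 - (1/2)q_A - q_T = 0, so q_T(q_A) = (362 - (1/2)q_A).
The leader anticipates this reaction. Substituting into P = 462 - 0.5Q gives P = 281 - (1/4)q_A, so π_A = (281 - (1/4)q_A)q_A - 116q_A.
Maximising: ∂π_A/∂q_A = 165 - (1/2)q_A = 0, giving q_A = 330.
Then q_T = (362 - (1/2)·330) = 197.
Total output Q = 527, so price P = 462 - (1/2)·527 = 397/2.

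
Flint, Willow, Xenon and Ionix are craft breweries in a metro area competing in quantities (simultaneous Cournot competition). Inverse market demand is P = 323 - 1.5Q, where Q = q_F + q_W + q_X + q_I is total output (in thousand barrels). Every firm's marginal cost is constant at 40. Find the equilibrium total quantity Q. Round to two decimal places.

150.93

A representative firm's profit is π_i = q_i(323 - 1.5Q) - 40q_i.
Setting ∂π_i/∂q_i = 0 with rivals' quantities fixed: 283 - 3q_i - (3/2)·Σ_{j≠i} q_j = 0.
With identical firms every q_j equals q_i, so Σ_{j≠i} q_j = 3q_i and 283 = (15/2)q_i, giving q_i = 566/15.
Total output Q = 566/15 + 566/15 + 566/15 + 566/15 = 150.9333.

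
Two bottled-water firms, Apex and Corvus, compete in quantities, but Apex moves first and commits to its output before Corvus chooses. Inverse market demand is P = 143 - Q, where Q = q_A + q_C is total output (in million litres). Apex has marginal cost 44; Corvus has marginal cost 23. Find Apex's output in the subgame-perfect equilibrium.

The follower Corvus best-responds to any q_A: π_C = (143 - Q)q_C - 23q_C.
∂π_C/∂q_C = 120 - q_A - 2q_C = 0 gives the reaction function q_C = (120 - q_A)/2.
Apex substitutes q_C(q_A) into its own profit: π_A = q_A(143 - q_A - (120 - q_A)/2) - 44q_A = (83 - (1/2)q_A)q_A - 44q_A.
Maximising: ∂π_A/∂q_A = 39 - q_A = 0, giving q_A = 39.
Then q_C = (120 - 39)/2 = 81/2.

39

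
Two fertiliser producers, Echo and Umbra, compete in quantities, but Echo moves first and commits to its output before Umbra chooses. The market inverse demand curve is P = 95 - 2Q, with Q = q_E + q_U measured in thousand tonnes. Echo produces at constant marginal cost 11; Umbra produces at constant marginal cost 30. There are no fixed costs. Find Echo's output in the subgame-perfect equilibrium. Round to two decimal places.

The follower Umbra best-responds to any q_E: π_U = (95 - 2Q)q_U - 30q_U.
Setting the follower's marginal profit to zero, 65 - 2q_E - 4q_U = 0, i.e. q_U = (65 - 2q_E)/4.
The leader anticipates this reaction. Substituting into P = 95 - 2Q gives P = 125/2 - q_E, so π_E = (125/2 - q_E)q_E - 11q_E.
Leader FOC: 103/2 - 2q_E = 0, so q_E = 103/4.
Then q_U = (65 - 2·(103/4))/4 = 27/8.

25.75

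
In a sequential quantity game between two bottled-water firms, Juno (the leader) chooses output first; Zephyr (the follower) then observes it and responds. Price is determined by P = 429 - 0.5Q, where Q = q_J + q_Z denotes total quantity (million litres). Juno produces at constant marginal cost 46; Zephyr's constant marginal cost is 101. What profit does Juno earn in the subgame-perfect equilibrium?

47961

Solve by backward induction. Given q_J, the follower Zephyr maximises π_Z = (429 - (1/2)q_J - (1/2)q_Z)q_Z - 101q_Z.
∂π_Z/∂q_Z = 328 - (1/2)q_J - q_Z = 0 gives the reaction function q_Z = (328 - (1/2)q_J).
The leader anticipates this reaction. Substituting into P = 429 - 0.5Q gives P = 265 - (1/4)q_J, so π_J = (265 - (1/4)q_J)q_J - 46q_J.
Leader FOC: 219 - (1/2)q_J = 0, so q_J = 438.
Then q_Z = (328 - (1/2)·438) = 109.
Price P = 429 - (1/2)·547 = 311/2.
Juno's profit: (311/2 - 46)·438 = 47961.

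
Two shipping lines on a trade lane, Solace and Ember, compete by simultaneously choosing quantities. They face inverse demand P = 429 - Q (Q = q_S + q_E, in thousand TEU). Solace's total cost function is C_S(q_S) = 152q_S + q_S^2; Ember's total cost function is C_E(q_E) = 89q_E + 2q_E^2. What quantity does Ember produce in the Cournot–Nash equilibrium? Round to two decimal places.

47.09

Solace's profit: π_S = (429 - Q)q_S - (152q_S + q_S²). Setting ∂π_S/∂q_S = 0: 277 - 4q_S - (q_E) = 0.
Ember's first-order condition: 340 - 6q_E - (q_S) = 0.
So q_S = (277 - q_E)/4 and q_E = (340 - q_S)/6.
Substituting one into the other gives q_S = 1322/23 and q_E = 1083/23.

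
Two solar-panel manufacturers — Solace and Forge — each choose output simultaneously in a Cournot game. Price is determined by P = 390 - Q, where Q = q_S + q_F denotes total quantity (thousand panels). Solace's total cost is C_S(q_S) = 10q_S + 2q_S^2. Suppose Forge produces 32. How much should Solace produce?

With the rival's output fixed at 32, Solace's profit is π_S = (390 - 32 - q_S)q_S - (10q_S + 2q_S²) = (358 - q_S)q_S - (10q_S + 2q_S²).
∂π_S/∂q_S = 348 - 6q_S = 0, so q_S = 58.

58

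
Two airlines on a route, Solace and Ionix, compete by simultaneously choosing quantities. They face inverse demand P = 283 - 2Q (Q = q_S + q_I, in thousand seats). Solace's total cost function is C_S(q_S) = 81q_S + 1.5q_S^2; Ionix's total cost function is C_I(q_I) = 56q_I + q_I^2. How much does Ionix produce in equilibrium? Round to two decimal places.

Solace's profit: π_S = (283 - 2Q)q_S - (81q_S + (3/2)q_S²). Setting ∂π_S/∂q_S = 0: 202 - 7q_S - 2(q_I) = 0.
Ionix's profit: π_I = (283 - 2Q)q_I - (56q_I + q_I²). Setting ∂π_I/∂q_I = 0: 227 - 6q_I - 2(q_S) = 0.
Best responses: q_S = (202 - 2q_I)/7, q_I = (227 - 2q_S)/6.
Solving the pair: q_S = 379/19, q_I = 1185/38.

31.18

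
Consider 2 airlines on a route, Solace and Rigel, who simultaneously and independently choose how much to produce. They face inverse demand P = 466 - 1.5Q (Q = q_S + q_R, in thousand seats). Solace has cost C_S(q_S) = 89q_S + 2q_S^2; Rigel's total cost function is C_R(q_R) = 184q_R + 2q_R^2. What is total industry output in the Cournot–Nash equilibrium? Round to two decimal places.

Solace's profit: π_S = (466 - 1.5Q)q_S - (89q_S + 2q_S²). Setting ∂π_S/∂q_S = 0: 377 - 7q_S - (3/2)(q_R) = 0.
Rigel's first-order condition: 282 - 7q_R - (3/2)(q_S) = 0.
Best responses: q_S = (377 - (3/2)q_R)/7, q_R = (282 - (3/2)q_S)/7.
Substituting one into the other gives q_S = 47.4011 and q_R = 30.1283.
Total output Q = 47.4011 + 30.1283 = 1318/17.

77.53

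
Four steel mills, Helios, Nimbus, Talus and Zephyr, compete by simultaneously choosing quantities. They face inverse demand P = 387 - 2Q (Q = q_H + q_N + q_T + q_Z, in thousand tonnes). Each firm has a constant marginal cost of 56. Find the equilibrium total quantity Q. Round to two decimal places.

132.40

Each firm earns π_i = (387 - 2Q)q_i - 56q_i.
Setting ∂π_i/∂q_i = 0 with rivals' quantities fixed: 331 - 4q_i - 2·Σ_{j≠i} q_j = 0.
By symmetry each firm produces the same amount; substituting Σ_{j≠i} q_j = 3q_i yields q_i = 331/10.
Total output Q = 331/10 + 331/10 + 331/10 + 331/10 = 662/5.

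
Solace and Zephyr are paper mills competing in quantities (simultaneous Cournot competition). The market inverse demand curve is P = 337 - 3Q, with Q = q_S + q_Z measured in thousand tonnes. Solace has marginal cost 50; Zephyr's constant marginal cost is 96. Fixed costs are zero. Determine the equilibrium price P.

161

Solace's profit: π_S = (337 - 3Q)q_S - (50q_S). Setting ∂π_S/∂q_S = 0: 287 - 6q_S - 3(q_Z) = 0.
Zephyr's profit: π_Z = (337 - 3Q)q_Z - (96q_Z). Setting ∂π_Z/∂q_Z = 0: 241 - 6q_Z - 3(q_S) = 0.
Rearranging gives the reaction functions q_S = (287 - 3q_Z)/6 and q_Z = (241 - 3q_S)/6.
Substituting one into the other gives q_S = 37 and q_Z = 65/3.
Total output Q = 176/3, so price P = 337 - 3·(176/3) = 161.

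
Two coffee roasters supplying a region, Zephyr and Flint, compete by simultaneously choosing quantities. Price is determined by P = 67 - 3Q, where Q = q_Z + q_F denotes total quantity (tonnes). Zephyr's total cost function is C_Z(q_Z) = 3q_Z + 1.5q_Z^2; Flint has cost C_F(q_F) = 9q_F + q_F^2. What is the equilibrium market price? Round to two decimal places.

35.19

Zephyr's profit: π_Z = (67 - 3Q)q_Z - (3q_Z + (3/2)q_Z²). Setting ∂π_Z/∂q_Z = 0: 64 - 9q_Z - 3(q_F) = 0.
Flint's first-order condition: 58 - 8q_F - 3(q_Z) = 0.
So q_Z = (64 - 3q_F)/9 and q_F = (58 - 3q_Z)/8.
Solving the pair: q_Z = 338/63, q_F = 110/21.
Total output Q = 668/63, so price P = 67 - 3·(668/63) = 739/21.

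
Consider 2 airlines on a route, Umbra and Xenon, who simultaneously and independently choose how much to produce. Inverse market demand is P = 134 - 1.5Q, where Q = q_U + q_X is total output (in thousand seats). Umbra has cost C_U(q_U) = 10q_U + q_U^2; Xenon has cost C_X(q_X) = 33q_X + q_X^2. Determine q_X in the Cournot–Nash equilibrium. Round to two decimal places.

14.02

Umbra's profit: π_U = (134 - 1.5Q)q_U - (10q_U + q_U²). Setting ∂π_U/∂q_U = 0: 124 - 5q_U - (3/2)(q_X) = 0.
Xenon's first-order condition: 101 - 5q_X - (3/2)(q_U) = 0.
So q_U = (124 - (3/2)q_X)/5 and q_X = (101 - (3/2)q_U)/5.
Solving the pair: q_U = 1874/91, q_X = 1276/91.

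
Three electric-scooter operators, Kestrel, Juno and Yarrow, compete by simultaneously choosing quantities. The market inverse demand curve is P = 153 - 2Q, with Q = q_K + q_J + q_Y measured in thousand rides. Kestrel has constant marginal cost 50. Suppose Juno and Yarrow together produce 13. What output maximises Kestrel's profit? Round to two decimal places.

19.25

With rivals' combined output fixed at 13, Kestrel's profit is π_K = (153 - 2·13 - 2q_K)q_K - (50q_K) = (127 - 2q_K)q_K - (50q_K).
∂π_K/∂q_K = 77 - 4q_K = 0, so q_K = 77/4.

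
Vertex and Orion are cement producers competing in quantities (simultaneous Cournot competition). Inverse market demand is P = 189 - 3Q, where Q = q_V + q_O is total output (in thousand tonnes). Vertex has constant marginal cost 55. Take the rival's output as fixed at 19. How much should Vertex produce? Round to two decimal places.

With the rival's output fixed at 19, Vertex's profit is π_V = (189 - 3·19 - 3q_V)q_V - (55q_V) = (132 - 3q_V)q_V - (55q_V).
∂π_V/∂q_V = 77 - 6q_V = 0, so q_V = 77/6.

12.83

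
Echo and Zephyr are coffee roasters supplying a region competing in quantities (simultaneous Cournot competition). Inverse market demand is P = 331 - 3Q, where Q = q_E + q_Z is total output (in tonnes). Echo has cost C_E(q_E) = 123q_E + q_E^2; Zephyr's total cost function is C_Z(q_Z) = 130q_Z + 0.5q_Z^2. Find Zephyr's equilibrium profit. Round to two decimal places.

Echo's profit: π_E = (331 - 3Q)q_E - (123q_E + q_E²). Setting ∂π_E/∂q_E = 0: 208 - 8q_E - 3(q_Z) = 0.
Zephyr's first-order condition: 201 - 7q_Z - 3(q_E) = 0.
So q_E = (208 - 3q_Z)/8 and q_Z = (201 - 3q_E)/7.
Substituting one into the other gives q_E = 853/47 and q_Z = 984/47.
Price P = 331 - 3·(1837/47) = 213.7447.
Zephyr's profit: 213.7447·(984/47) - 130·(984/47) - (1/2)(984/47)² = 1534.1313.

1534.13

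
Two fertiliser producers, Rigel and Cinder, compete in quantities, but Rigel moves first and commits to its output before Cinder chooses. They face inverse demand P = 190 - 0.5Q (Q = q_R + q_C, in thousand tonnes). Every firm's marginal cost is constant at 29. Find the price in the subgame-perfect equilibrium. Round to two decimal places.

69.25

Solve by backward induction. Given q_R, the follower Cinder maximises π_C = (190 - (1/2)q_R - (1/2)q_C)q_C - 29q_C.
∂π_C/∂q_C = 161 - (1/2)q_R - q_C = 0 gives the reaction function q_C = (161 - (1/2)q_R).
Rigel substitutes q_C(q_R) into its own profit: π_R = q_R(190 - (1/2)q_R - (161 - (1/2)q_R)/2) - 29q_R = (219/2 - (1/4)q_R)q_R - 29q_R.
Leader FOC: 161/2 - (1/2)q_R = 0, so q_R = 161.
Then q_C = (161 - (1/2)·161) = 161/2.
Total output Q = 483/2, so price P = 190 - (1/2)·(483/2) = 277/4.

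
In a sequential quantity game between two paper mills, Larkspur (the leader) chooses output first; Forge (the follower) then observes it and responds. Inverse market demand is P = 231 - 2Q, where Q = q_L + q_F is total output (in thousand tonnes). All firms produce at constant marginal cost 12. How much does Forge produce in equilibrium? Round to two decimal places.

27.38

Solve by backward induction. Given q_L, the follower Forge maximises π_F = (231 - 2q_L - 2q_F)q_F - 12q_F.
∂π_F/∂q_F = 219 - 2q_L - 4q_F = 0 gives the reaction function q_F = (219 - 2q_L)/4.
Larkspur substitutes q_F(q_L) into its own profit: π_L = q_L(231 - 2q_L - (219 - 2q_L)/2) - 12q_L = (243/2 - q_L)q_L - 12q_L.
Leader FOC: 219/2 - 2q_L = 0, so q_L = 219/4.
Then q_F = (219 - 2·(219/4))/4 = 219/8.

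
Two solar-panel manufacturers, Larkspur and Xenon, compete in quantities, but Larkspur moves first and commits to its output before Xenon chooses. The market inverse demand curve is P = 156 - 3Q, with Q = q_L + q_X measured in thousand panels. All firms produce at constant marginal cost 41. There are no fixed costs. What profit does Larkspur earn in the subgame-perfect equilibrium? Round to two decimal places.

Solve by backward induction. Given q_L, the follower Xenon maximises π_X = (156 - 3q_L - 3q_X)q_X - 41q_X.
Setting the follower's marginal profit to zero, 115 - 3q_L - 6q_X = 0, i.e. q_X = (115 - 3q_L)/6.
The leader anticipates this reaction. Substituting into P = 156 - 3Q gives P = 197/2 - (3/2)q_L, so π_L = (197/2 - (3/2)q_L)q_L - 41q_L.
Leader FOC: 115/2 - 3q_L = 0, so q_L = 115/6.
Then q_X = (115 - 3·(115/6))/6 = 115/12.
Price P = 156 - 3·(115/4) = 279/4.
Larkspur's profit: (279/4 - 41)·(115/6) = 551.0417.

551.04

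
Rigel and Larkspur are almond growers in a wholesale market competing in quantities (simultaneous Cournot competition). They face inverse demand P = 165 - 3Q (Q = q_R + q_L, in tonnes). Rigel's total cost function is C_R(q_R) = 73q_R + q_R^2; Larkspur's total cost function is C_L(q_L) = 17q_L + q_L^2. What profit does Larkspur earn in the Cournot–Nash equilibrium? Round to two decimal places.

Rigel's profit: π_R = (165 - 3Q)q_R - (73q_R + q_R²). Setting ∂π_R/∂q_R = 0: 92 - 8q_R - 3(q_L) = 0.
Larkspur's first-order condition: 148 - 8q_L - 3(q_R) = 0.
So q_R = (92 - 3q_L)/8 and q_L = (148 - 3q_R)/8.
Substituting one into the other gives q_R = 292/55 and q_L = 908/55.
Price P = 165 - 3·(240/11) = 1095/11.
Larkspur's profit: (1095/11)·(908/55) - 17·(908/55) - (908/55)² = 1090.2003.

1090.20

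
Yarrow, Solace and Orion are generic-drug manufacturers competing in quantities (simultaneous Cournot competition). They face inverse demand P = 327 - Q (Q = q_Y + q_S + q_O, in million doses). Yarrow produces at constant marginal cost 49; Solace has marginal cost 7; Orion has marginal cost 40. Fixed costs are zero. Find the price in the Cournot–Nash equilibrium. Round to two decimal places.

105.75

Yarrow's profit: π_Y = (327 - Q)q_Y - (49q_Y). Setting ∂π_Y/∂q_Y = 0: 278 - 2q_Y - (q_S + q_O) = 0.
Solace's profit: π_S = (327 - Q)q_S - (7q_S). Setting ∂π_S/∂q_S = 0: 320 - 2q_S - (q_Y + q_O) = 0.
Orion's profit: π_O = (327 - Q)q_O - (40q_O). Setting ∂π_O/∂q_O = 0: 287 - 2q_O - (q_Y + q_S) = 0.
Adding the 3 first-order conditions: 885 − 4Q = 0, so Q = 885/4.
Back-substituting: q_Y = (278 − 885/4) = 227/4, q_S = (320 − 885/4) = 395/4, q_O = (287 − 885/4) = 263/4.
Total output Q = 885/4, so price P = 327 - 885/4 = 423/4.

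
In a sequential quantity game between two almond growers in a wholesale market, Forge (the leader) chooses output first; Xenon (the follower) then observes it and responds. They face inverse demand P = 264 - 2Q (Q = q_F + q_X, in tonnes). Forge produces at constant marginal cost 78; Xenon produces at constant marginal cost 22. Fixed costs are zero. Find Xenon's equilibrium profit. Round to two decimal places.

Solve by backward induction. Given q_F, the follower Xenon maximises π_X = (264 - 2q_F - 2q_X)q_X - 22q_X.
∂π_X/∂q_X = 242 - 2q_F - 4q_X = 0 gives the reaction function q_X = (242 - 2q_F)/4.
The leader anticipates this reaction. Substituting into P = 264 - 2Q gives P = 143 - q_F, so π_F = (143 - q_F)q_F - 78q_F.
Maximising: ∂π_F/∂q_F = 65 - 2q_F = 0, giving q_F = 65/2.
Then q_X = (242 - 2·(65/2))/4 = 177/4.
Price P = 264 - 2·(307/4) = 221/2.
Xenon's profit: (221/2 - 22)·(177/4) = 3916.1250.

3916.13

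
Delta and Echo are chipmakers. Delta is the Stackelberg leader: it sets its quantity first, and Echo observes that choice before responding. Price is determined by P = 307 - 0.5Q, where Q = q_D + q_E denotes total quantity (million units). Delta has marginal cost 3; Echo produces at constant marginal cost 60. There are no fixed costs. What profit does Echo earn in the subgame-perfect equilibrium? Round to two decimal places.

2211.13

The follower Echo best-responds to any q_D: π_E = (307 - 0.5Q)q_E - 60q_E.
Follower FOC: 247 - (1/2)q_D - q_E = 0, so q_E(q_D) = (247 - (1/2)q_D).
Delta substitutes q_E(q_D) into its own profit: π_D = q_D(307 - (1/2)q_D - (247 - (1/2)q_D)/2) - 3q_D = (367/2 - (1/4)q_D)q_D - 3q_D.
The leader's first-order condition 361/2 - (1/2)q_D = 0 yields q_D = 361.
Then q_E = (247 - (1/2)·361) = 133/2.
Price P = 307 - (1/2)·(855/2) = 373/4.
Echo's profit: (373/4 - 60)·(133/2) = 2211.1250.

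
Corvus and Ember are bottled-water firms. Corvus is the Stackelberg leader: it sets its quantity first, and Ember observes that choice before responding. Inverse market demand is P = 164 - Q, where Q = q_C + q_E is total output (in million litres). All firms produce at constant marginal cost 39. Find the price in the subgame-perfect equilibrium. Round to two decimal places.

Solve by backward induction. Given q_C, the follower Ember maximises π_E = (164 - q_C - q_E)q_E - 39q_E.
Follower FOC: 125 - q_C - 2q_E = 0, so q_E(q_C) = (125 - q_C)/2.
The leader anticipates this reaction. Substituting into P = 164 - Q gives P = 203/2 - (1/2)q_C, so π_C = (203/2 - (1/2)q_C)q_C - 39q_C.
Maximising: ∂π_C/∂q_C = 125/2 - q_C = 0, giving q_C = 125/2.
Then q_E = (125 - 125/2)/2 = 125/4.
Total output Q = 375/4, so price P = 164 - 375/4 = 281/4.

70.25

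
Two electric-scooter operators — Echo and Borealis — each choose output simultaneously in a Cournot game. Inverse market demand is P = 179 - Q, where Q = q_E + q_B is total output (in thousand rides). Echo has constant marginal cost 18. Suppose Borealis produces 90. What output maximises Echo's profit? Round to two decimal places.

35.50

With the rival's output fixed at 90, Echo's profit is π_E = (179 - 90 - q_E)q_E - (18q_E) = (89 - q_E)q_E - (18q_E).
∂π_E/∂q_E = 71 - 2q_E = 0, so q_E = 71/2.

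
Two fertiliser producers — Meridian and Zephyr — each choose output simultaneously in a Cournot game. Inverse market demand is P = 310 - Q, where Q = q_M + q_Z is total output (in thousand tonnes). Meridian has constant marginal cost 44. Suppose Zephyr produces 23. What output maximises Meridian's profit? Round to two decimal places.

With the rival's output fixed at 23, Meridian's profit is π_M = (310 - 23 - q_M)q_M - (44q_M) = (287 - q_M)q_M - (44q_M).
∂π_M/∂q_M = 243 - 2q_M = 0, so q_M = 243/2.

121.50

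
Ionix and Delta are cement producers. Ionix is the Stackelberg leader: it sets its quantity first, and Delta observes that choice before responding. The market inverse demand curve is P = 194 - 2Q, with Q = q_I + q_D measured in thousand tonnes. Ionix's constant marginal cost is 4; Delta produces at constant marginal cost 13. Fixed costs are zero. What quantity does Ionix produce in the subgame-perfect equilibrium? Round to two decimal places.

The follower Delta best-responds to any q_I: π_D = (194 - 2Q)q_D - 13q_D.
Follower FOC: 181 - 2q_I - 4q_D = 0, so q_D(q_I) = (181 - 2q_I)/4.
The leader anticipates this reaction. Substituting into P = 194 - 2Q gives P = 207/2 - q_I, so π_I = (207/2 - q_I)q_I - 4q_I.
Leader FOC: 199/2 - 2q_I = 0, so q_I = 199/4.
Then q_D = (181 - 2·(199/4))/4 = 163/8.

49.75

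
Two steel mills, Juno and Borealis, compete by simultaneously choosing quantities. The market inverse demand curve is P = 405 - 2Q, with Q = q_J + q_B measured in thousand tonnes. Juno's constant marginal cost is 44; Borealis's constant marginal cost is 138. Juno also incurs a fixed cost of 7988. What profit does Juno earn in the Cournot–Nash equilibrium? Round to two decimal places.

3513.39

Juno's profit: π_J = (405 - 2Q)q_J - (44q_J). Setting ∂π_J/∂q_J = 0: 361 - 4q_J - 2(q_B) = 0.
Borealis's profit: π_B = (405 - 2Q)q_B - (138q_B). Setting ∂π_B/∂q_B = 0: 267 - 4q_B - 2(q_J) = 0.
So q_J = (361 - 2q_B)/4 and q_B = (267 - 2q_J)/4.
Substituting one into the other gives q_J = 455/6 and q_B = 173/6.
Price P = 405 - 2·(314/3) = 587/3.
Juno's profit: (587/3 - 44)·(455/6) - 7988 = 3513.3889.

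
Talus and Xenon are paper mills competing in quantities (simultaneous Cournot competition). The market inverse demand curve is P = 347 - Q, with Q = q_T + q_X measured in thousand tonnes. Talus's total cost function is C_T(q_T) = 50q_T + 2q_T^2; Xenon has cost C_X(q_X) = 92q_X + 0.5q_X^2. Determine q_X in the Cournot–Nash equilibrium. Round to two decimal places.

72.53

Talus's profit: π_T = (347 - Q)q_T - (50q_T + 2q_T²). Setting ∂π_T/∂q_T = 0: 297 - 6q_T - (q_X) = 0.
Xenon's profit: π_X = (347 - Q)q_X - (92q_X + (1/2)q_X²). Setting ∂π_X/∂q_X = 0: 255 - 3q_X - (q_T) = 0.
Rearranging gives the reaction functions q_T = (297 - q_X)/6 and q_X = (255 - q_T)/3.
Substituting one into the other gives q_T = 636/17 and q_X = 1233/17.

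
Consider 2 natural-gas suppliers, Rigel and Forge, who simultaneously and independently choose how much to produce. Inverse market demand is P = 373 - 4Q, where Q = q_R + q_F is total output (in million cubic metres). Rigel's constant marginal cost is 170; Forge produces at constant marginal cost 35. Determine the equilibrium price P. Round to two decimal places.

192.67

Rigel's profit: π_R = (373 - 4Q)q_R - (170q_R). Setting ∂π_R/∂q_R = 0: 203 - 8q_R - 4(q_F) = 0.
Forge's profit: π_F = (373 - 4Q)q_F - (35q_F). Setting ∂π_F/∂q_F = 0: 338 - 8q_F - 4(q_R) = 0.
So q_R = (203 - 4q_F)/8 and q_F = (338 - 4q_R)/8.
Substituting one into the other gives q_R = 17/3 and q_F = 473/12.
Total output Q = 541/12, so price P = 373 - 4·(541/12) = 578/3.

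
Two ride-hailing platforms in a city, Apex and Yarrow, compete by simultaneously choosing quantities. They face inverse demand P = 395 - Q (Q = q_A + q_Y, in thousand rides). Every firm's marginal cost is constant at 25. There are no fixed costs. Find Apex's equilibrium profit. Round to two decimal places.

A representative firm's profit is π_i = q_i(395 - Q) - 25q_i.
Setting ∂π_i/∂q_i = 0 with rivals' quantities fixed: 370 - 2q_i - q_j = 0.
With identical firms every q_j equals q_i, so q_j = q_i and 370 = 3q_i, giving q_i = 370/3.
Price P = 395 - 740/3 = 445/3.
Apex's profit: (445/3 - 25)·(370/3) = 15211.1111.

15211.11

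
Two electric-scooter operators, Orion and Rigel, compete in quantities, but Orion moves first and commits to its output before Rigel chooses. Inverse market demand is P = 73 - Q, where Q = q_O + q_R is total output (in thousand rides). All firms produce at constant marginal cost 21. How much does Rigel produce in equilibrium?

Solve by backward induction. Given q_O, the follower Rigel maximises π_R = (73 - q_O - q_R)q_R - 21q_R.
∂π_R/∂q_R = 52 - q_O - 2q_R = 0 gives the reaction function q_R = (52 - q_O)/2.
Orion substitutes q_R(q_O) into its own profit: π_O = q_O(73 - q_O - (52 - q_O)/2) - 21q_O = (47 - (1/2)q_O)q_O - 21q_O.
Maximising: ∂π_O/∂q_O = 26 - q_O = 0, giving q_O = 26.
Then q_R = (52 - 26)/2 = 13.

13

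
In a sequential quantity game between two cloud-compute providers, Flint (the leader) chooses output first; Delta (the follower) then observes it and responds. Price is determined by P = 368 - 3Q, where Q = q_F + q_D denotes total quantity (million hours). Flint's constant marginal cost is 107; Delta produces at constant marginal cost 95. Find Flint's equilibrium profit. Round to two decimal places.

The follower Delta best-responds to any q_F: π_D = (368 - 3Q)q_D - 95q_D.
∂π_D/∂q_D = 273 - 3q_F - 6q_D = 0 gives the reaction function q_D = (273 - 3q_F)/6.
Flint substitutes q_D(q_F) into its own profit: π_F = q_F(368 - 3q_F - (273 - 3q_F)/2) - 107q_F = (463/2 - (3/2)q_F)q_F - 107q_F.
Leader FOC: 249/2 - 3q_F = 0, so q_F = 83/2.
Then q_D = (273 - 3·(83/2))/6 = 99/4.
Price P = 368 - 3·(265/4) = 677/4.
Flint's profit: (677/4 - 107)·(83/2) = 2583.3750.

2583.38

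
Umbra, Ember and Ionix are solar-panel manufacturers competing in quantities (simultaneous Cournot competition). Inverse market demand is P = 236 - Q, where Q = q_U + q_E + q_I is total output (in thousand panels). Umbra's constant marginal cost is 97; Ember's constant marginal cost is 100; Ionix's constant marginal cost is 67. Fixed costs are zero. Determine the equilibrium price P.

125

Umbra's profit: π_U = (236 - Q)q_U - (97q_U). Setting ∂π_U/∂q_U = 0: 139 - 2q_U - (q_E + q_I) = 0.
Ember's profit: π_E = (236 - Q)q_E - (100q_E). Setting ∂π_E/∂q_E = 0: 136 - 2q_E - (q_U + q_I) = 0.
Ionix's profit: π_I = (236 - Q)q_I - (67q_I). Setting ∂π_I/∂q_I = 0: 169 - 2q_I - (q_U + q_E) = 0.
Adding the 3 first-order conditions: 444 − 4Q = 0, so Q = 111.
Back-substituting: q_U = (139 − 111) = 28, q_E = (136 − 111) = 25, q_I = (169 − 111) = 58.
Total output Q = 111, so price P = 236 - 111 = 125.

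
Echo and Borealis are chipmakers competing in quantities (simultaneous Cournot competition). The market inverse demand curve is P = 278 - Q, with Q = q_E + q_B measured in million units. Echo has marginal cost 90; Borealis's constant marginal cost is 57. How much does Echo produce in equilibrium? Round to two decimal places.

Echo's profit: π_E = (278 - Q)q_E - (90q_E). Setting ∂π_E/∂q_E = 0: 188 - 2q_E - (q_B) = 0.
Borealis's profit: π_B = (278 - Q)q_B - (57q_B). Setting ∂π_B/∂q_B = 0: 221 - 2q_B - (q_E) = 0.
Rearranging gives the reaction functions q_E = (188 - q_B)/2 and q_B = (221 - q_E)/2.
Substituting one into the other gives q_E = 155/3 and q_B = 254/3.

51.67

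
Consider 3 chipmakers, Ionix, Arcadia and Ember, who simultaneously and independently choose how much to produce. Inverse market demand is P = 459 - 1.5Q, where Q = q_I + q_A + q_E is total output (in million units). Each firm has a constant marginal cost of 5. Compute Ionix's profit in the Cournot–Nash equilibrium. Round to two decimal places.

8588.17

Each firm earns π_i = (459 - 1.5Q)q_i - 5q_i.
First-order condition (treating rivals' output as given): 454 - 3q_i - (3/2)·Σ_{j≠i} q_j = 0.
By symmetry each firm produces the same amount; substituting Σ_{j≠i} q_j = 2q_i yields q_i = 454/6 = 227/3.
Price P = 459 - (3/2)·227 = 237/2.
Ionix's profit: (237/2 - 5)·(227/3) = 8588.1667.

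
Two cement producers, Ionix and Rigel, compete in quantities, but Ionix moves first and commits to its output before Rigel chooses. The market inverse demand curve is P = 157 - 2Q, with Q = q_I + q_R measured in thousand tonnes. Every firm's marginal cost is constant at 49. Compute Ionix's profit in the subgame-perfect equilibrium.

729

The follower Rigel best-responds to any q_I: π_R = (157 - 2Q)q_R - 49q_R.
Setting the follower's marginal profit to zero, 108 - 2q_I - 4q_R = 0, i.e. q_R = (108 - 2q_I)/4.
Ionix substitutes q_R(q_I) into its own profit: π_I = q_I(157 - 2q_I - (108 - 2q_I)/2) - 49q_I = (103 - q_I)q_I - 49q_I.
The leader's first-order condition 54 - 2q_I = 0 yields q_I = 27.
Then q_R = (108 - 2·27)/4 = 27/2.
Price P = 157 - 2·(81/2) = 76.
Ionix's profit: (76 - 49)·27 = 729.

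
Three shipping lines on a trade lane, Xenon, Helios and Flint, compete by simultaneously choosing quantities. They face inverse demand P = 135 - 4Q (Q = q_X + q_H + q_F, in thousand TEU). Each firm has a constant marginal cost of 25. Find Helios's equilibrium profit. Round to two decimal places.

189.06

A representative firm's profit is π_i = q_i(135 - 4Q) - 25q_i.
First-order condition (treating rivals' output as given): 110 - 8q_i - 4·Σ_{j≠i} q_j = 0.
By symmetry each firm produces the same amount; substituting Σ_{j≠i} q_j = 2q_i yields q_i = 110/16 = 55/8.
Price P = 135 - 4·(165/8) = 105/2.
Helios's profit: (105/2 - 25)·(55/8) = 189.0625.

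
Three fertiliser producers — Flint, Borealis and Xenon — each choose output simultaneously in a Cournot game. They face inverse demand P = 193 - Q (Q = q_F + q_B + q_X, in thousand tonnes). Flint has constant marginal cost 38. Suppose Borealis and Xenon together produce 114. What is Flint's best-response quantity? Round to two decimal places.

20.50

With rivals' combined output fixed at 114, Flint's profit is π_F = (193 - 114 - q_F)q_F - (38q_F) = (79 - q_F)q_F - (38q_F).
∂π_F/∂q_F = 41 - 2q_F = 0, so q_F = 41/2.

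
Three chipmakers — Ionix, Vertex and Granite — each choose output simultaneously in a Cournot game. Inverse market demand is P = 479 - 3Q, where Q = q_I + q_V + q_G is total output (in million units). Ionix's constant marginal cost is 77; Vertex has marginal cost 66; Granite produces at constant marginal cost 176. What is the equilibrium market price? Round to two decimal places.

199.50

Ionix's profit: π_I = (479 - 3Q)q_I - (77q_I). Setting ∂π_I/∂q_I = 0: 402 - 6q_I - 3(q_V + q_G) = 0.
Vertex's first-order condition: 413 - 6q_V - 3(q_I + q_G) = 0.
Granite's profit: π_G = (479 - 3Q)q_G - (176q_G). Setting ∂π_G/∂q_G = 0: 303 - 6q_G - 3(q_I + q_V) = 0.
Adding the 3 conditions: 1118 − 6Q − 6Q = 0, i.e. Q = 559/6.
Back-substituting: q_I = (402 − 559/2)/3 = 245/6, q_V = (413 − 559/2)/3 = 89/2, q_G = (303 − 559/2)/3 = 47/6.
Total output Q = 559/6, so price P = 479 - 3·(559/6) = 399/2.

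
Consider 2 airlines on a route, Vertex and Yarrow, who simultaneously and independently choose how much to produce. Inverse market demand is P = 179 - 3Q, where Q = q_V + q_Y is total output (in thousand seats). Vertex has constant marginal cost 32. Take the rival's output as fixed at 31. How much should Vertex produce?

9

With the rival's output fixed at 31, Vertex's profit is π_V = (179 - 3·31 - 3q_V)q_V - (32q_V) = (86 - 3q_V)q_V - (32q_V).
∂π_V/∂q_V = 54 - 6q_V = 0, so q_V = 9.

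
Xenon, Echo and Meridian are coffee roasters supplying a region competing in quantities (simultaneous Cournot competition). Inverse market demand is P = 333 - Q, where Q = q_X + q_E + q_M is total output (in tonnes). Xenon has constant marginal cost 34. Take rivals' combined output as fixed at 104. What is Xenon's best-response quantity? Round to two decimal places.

97.50

With rivals' combined output fixed at 104, Xenon's profit is π_X = (333 - 104 - q_X)q_X - (34q_X) = (229 - q_X)q_X - (34q_X).
∂π_X/∂q_X = 195 - 2q_X = 0, so q_X = 195/2.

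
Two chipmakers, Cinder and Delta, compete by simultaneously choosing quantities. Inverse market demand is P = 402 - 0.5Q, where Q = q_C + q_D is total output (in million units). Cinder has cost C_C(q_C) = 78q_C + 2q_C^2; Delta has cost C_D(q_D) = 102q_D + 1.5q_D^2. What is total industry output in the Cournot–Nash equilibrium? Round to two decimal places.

Cinder's profit: π_C = (402 - 0.5Q)q_C - (78q_C + 2q_C²). Setting ∂π_C/∂q_C = 0: 324 - 5q_C - (1/2)(q_D) = 0.
Delta's profit: π_D = (402 - 0.5Q)q_D - (102q_D + (3/2)q_D²). Setting ∂π_D/∂q_D = 0: 300 - 4q_D - (1/2)(q_C) = 0.
So q_C = (324 - (1/2)q_D)/5 and q_D = (300 - (1/2)q_C)/4.
Substituting one into the other gives q_C = 58.0253 and q_D = 67.7468.
Total output Q = 58.0253 + 67.7468 = 125.7722.

125.77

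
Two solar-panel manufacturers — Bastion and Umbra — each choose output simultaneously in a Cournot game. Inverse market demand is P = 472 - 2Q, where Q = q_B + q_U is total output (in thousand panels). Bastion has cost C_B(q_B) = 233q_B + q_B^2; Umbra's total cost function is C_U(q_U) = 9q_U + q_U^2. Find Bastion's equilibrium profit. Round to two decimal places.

756.05

Bastion's profit: π_B = (472 - 2Q)q_B - (233q_B + q_B²). Setting ∂π_B/∂q_B = 0: 239 - 6q_B - 2(q_U) = 0.
Umbra's profit: π_U = (472 - 2Q)q_U - (9q_U + q_U²). Setting ∂π_U/∂q_U = 0: 463 - 6q_U - 2(q_B) = 0.
So q_B = (239 - 2q_U)/6 and q_U = (463 - 2q_B)/6.
Solving the pair: q_B = 127/8, q_U = 575/8.
Price P = 472 - 2·(351/4) = 593/2.
Bastion's profit: (593/2)·(127/8) - 233·(127/8) - (127/8)² = 756.0469.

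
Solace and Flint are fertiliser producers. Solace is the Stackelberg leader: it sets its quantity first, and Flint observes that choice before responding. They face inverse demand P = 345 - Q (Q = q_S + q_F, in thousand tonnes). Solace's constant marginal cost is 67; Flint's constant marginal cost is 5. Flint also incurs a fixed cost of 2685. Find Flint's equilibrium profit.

The follower Flint best-responds to any q_S: π_F = (345 - Q)q_F - 5q_F.
Setting the follower's marginal profit to zero, 340 - q_S - 2q_F = 0, i.e. q_F = (340 - q_S)/2.
The leader anticipates this reaction. Substituting into P = 345 - Q gives P = 175 - (1/2)q_S, so π_S = (175 - (1/2)q_S)q_S - 67q_S.
The leader's first-order condition 108 - q_S = 0 yields q_S = 108.
Then q_F = (340 - 108)/2 = 116.
Price P = 345 - 224 = 121.
Flint's profit: (121 - 5)·116 - 2685 = 10771.

10771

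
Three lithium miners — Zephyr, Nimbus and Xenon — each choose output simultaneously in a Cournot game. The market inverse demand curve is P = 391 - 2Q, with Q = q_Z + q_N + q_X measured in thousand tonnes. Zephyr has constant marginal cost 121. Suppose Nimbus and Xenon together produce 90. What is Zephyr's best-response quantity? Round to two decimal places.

With rivals' combined output fixed at 90, Zephyr's profit is π_Z = (391 - 2·90 - 2q_Z)q_Z - (121q_Z) = (211 - 2q_Z)q_Z - (121q_Z).
∂π_Z/∂q_Z = 90 - 4q_Z = 0, so q_Z = 45/2.

22.50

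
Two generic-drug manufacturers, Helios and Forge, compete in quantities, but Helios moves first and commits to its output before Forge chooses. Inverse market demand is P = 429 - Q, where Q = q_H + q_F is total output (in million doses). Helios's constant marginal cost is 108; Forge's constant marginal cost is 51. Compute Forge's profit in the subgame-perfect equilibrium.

15129

The follower Forge best-responds to any q_H: π_F = (429 - Q)q_F - 51q_F.
∂π_F/∂q_F = 378 - q_H - 2q_F = 0 gives the reaction function q_F = (378 - q_H)/2.
Helios substitutes q_F(q_H) into its own profit: π_H = q_H(429 - q_H - (378 - q_H)/2) - 108q_H = (240 - (1/2)q_H)q_H - 108q_H.
The leader's first-order condition 132 - q_H = 0 yields q_H = 132.
Then q_F = (378 - 132)/2 = 123.
Price P = 429 - 255 = 174.
Forge's profit: (174 - 51)·123 = 15129.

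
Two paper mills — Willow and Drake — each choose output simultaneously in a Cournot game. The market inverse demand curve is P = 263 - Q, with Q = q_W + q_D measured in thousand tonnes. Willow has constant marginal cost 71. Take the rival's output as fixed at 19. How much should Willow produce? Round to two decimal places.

With the rival's output fixed at 19, Willow's profit is π_W = (263 - 19 - q_W)q_W - (71q_W) = (244 - q_W)q_W - (71q_W).
∂π_W/∂q_W = 173 - 2q_W = 0, so q_W = 173/2.

86.50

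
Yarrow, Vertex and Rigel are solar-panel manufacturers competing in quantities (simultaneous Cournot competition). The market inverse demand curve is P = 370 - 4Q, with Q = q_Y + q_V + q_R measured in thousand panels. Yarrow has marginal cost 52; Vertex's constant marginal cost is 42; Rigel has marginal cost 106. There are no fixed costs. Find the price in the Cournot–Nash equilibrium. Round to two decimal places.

Yarrow's profit: π_Y = (370 - 4Q)q_Y - (52q_Y). Setting ∂π_Y/∂q_Y = 0: 318 - 8q_Y - 4(q_V + q_R) = 0.
Vertex's profit: π_V = (370 - 4Q)q_V - (42q_V). Setting ∂π_V/∂q_V = 0: 328 - 8q_V - 4(q_Y + q_R) = 0.
Rigel's first-order condition: 264 - 8q_R - 4(q_Y + q_V) = 0.
Adding the 3 first-order conditions: 910 − 16Q = 0, so Q = 455/8.
Back-substituting: q_Y = (318 − 455/2)/4 = 181/8, q_V = (328 − 455/2)/4 = 201/8, q_R = (264 − 455/2)/4 = 73/8.
Total output Q = 455/8, so price P = 370 - 4·(455/8) = 285/2.

142.50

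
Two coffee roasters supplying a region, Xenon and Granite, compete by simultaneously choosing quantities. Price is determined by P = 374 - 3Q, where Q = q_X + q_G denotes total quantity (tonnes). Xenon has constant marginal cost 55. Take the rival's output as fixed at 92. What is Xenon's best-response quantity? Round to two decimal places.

With the rival's output fixed at 92, Xenon's profit is π_X = (374 - 3·92 - 3q_X)q_X - (55q_X) = (98 - 3q_X)q_X - (55q_X).
∂π_X/∂q_X = 43 - 6q_X = 0, so q_X = 43/6.

7.17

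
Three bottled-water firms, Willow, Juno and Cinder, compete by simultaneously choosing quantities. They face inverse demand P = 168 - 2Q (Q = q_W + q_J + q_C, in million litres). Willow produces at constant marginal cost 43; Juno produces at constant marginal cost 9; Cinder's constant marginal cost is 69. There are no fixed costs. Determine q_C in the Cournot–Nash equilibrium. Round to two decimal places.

Willow's profit: π_W = (168 - 2Q)q_W - (43q_W). Setting ∂π_W/∂q_W = 0: 125 - 4q_W - 2(q_J + q_C) = 0.
Juno's first-order condition: 159 - 4q_J - 2(q_W + q_C) = 0.
Cinder's first-order condition: 99 - 4q_C - 2(q_W + q_J) = 0.
Summing all 3 equations gives 383 − 8Q = 0, hence Q = 383/8.
Back-substituting: q_W = (125 − 383/4)/2 = 117/8, q_J = (159 − 383/4)/2 = 253/8, q_C = (99 − 383/4)/2 = 13/8.

1.63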